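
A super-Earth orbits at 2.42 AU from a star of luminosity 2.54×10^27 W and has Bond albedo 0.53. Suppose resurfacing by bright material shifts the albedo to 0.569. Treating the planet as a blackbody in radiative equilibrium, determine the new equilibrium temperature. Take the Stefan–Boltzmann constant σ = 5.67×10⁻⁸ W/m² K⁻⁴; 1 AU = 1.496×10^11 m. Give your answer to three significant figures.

233 kelvin

Orbital distance: d = 2.42 AU = 3.620×10^11 m.
S = L/(4πd²) = 1542 W/m².
With the new albedo, S(1−α₂)/4 = 166.2 W/m², so T₂ = 232.7 K.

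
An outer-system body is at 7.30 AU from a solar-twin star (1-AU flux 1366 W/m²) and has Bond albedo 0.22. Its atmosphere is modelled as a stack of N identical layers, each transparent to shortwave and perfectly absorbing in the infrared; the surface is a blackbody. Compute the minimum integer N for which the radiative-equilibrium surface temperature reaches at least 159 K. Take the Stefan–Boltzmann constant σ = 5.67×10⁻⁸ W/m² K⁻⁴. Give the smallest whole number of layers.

7

Flux at the orbit: S = 1366/(7.30)² = 25.63 W/m².
The effective emission temperature is T_e = [S(1−α)/(4σ)]^¼ = 96.90 K.
Since T_s⁴ = (N+1)T_e⁴, we need N ≥ (T_s/T_e)⁴ − 1 = 6.250.
So N ≥ 6.250; the smallest integer is N = 7.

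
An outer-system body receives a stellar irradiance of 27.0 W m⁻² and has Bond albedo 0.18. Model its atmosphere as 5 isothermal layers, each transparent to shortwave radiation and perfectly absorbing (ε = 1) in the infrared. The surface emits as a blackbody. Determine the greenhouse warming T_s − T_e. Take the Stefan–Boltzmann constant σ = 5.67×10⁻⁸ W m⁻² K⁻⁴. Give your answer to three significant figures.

56.2 K

OLR = S(1−α)/4 = 5.535 W m⁻²; the top layer radiates at T_e = 99.40 K.
T_s = (N+1)^(1/4)·T_e = 155.6 K.
Warming: T_s − T_e = 56.17 K.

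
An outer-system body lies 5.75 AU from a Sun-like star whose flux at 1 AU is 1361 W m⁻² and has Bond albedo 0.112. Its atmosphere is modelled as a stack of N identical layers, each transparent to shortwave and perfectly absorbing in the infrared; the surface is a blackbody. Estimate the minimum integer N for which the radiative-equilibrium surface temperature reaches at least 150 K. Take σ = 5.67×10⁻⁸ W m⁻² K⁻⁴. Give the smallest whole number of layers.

Flux at the orbit: S = 1361/(5.75)² = 41.16 W m⁻².
Top-of-atmosphere balance: σT_e⁴ = S(1−α)/4 = 9.139 W m⁻² → T_e = 112.7 K.
T_s = (N+1)^(1/4)·T_e ≥ 150 K requires N+1 ≥ (T_s/T_e)⁴ = (150/112.7)⁴ = 3.141.
So N ≥ 2.141; the smallest integer is N = 3.

3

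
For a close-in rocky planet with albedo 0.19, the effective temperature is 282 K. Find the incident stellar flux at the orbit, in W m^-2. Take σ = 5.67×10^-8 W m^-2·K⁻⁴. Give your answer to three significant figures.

1770 W m^-2

From S(1−α)/4 = σT⁴: S = 4σT⁴/(1−α).
The emitted flux is σT⁴ = 358.6 W m^-2.
S = 4·358.6/0.81 = 1771 W m^-2.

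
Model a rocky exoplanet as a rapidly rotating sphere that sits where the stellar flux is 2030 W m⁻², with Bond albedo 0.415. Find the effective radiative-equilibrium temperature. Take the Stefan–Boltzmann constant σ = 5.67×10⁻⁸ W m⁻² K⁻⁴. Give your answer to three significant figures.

Absorbed flux (global mean): S(1−α)/4 = 2030·0.585/4 = 296.9 W m⁻².
Set σT⁴ = 296.9 → T = (296.9/σ)^(1/4) = 269.0 K.

269 K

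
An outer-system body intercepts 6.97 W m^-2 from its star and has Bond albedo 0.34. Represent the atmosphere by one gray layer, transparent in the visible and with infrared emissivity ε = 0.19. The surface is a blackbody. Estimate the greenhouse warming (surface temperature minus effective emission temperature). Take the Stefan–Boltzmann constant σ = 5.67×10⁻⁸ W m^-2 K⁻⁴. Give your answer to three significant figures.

The planet radiates to space at T_e = [S(1−α)/(4σ)]^(1/4) = 67.11 K.
The surface balance (absorbed SW + ε·downward IR = σT_s⁴) with T_a⁴ = T_s⁴/2 reduces to T_s = T_e·[2/(2−ε)]^¼ = 68.81 K.
The atmosphere warms the surface by 1.696 K.

1.70 kelvin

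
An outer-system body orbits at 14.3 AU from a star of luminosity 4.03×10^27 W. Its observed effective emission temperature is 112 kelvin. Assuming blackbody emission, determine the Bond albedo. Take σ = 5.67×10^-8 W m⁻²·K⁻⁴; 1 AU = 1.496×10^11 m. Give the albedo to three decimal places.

d = 14.3 × 1.496×10^11 m = 2.139×10^12 m.
S = L/(4πd²) = 70.07 W m⁻².
From σT⁴ = S(1−α)/4 we invert for α: 1−α = 4σT⁴/S.
4σT⁴ = 4·5.67×10⁻⁸·(112)⁴ = 35.69 W m⁻².
1−α = 35.69/70.07 = 0.5093, so α = 0.4907.

0.491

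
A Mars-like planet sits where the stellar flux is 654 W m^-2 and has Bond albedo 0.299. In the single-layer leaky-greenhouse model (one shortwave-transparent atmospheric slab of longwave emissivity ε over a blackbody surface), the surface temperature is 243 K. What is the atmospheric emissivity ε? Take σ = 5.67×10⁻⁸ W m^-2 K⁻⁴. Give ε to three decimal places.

0.841

TOA balance gives T_e = 212.0 K.
Inverting T_s⁴ = 2T_e⁴/(2−ε): (T_e/T_s)⁴ = 0.5797, so ε = 2(1 − 0.5797) = 0.8405.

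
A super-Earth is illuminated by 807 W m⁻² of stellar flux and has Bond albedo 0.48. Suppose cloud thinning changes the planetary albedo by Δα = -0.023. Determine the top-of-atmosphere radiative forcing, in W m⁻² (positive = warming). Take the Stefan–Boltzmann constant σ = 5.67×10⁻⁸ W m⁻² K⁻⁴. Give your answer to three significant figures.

4.64 W m⁻²

TOA radiative forcing: ΔF = −S·Δα/4 = −807.0·(-0.023)/4 = 4.640 W m⁻².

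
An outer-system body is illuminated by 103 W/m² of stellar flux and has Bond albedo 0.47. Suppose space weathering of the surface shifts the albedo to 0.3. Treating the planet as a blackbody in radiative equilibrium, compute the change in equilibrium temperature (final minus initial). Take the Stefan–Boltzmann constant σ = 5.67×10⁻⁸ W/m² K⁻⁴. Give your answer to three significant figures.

With α = 0.47, T₁ = 124.6 K.
After:  T₂ = [103.0·0.7/(4σ)]^(1/4) = 133.5 K.
ΔT = T₂ − T₁ = 8.971 K.

8.97 K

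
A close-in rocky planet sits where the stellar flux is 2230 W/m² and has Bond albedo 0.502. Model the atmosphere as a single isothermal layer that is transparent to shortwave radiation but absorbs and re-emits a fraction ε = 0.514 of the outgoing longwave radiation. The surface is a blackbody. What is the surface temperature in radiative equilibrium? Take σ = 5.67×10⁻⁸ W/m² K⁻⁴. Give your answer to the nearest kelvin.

At the top of the atmosphere, σT_e⁴ = S(1−α)/4 = 277.6 W/m², giving T_e = 264.5 K.
Surface balance with a leaky layer gives σT_s⁴ = σT_e⁴·2/(2−ε), so T_s = T_e·[2/(2−0.514)]^(1/4) = 284.9 K.

285 K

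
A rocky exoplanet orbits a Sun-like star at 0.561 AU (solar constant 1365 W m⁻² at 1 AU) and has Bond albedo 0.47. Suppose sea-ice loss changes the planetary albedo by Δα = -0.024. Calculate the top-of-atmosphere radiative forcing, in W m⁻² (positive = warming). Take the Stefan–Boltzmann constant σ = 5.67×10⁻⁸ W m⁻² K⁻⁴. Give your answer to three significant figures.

26.0 W m⁻²

Flux at the orbit: S = 1365/(0.561)² = 4337 W m⁻².
TOA radiative forcing: ΔF = −S·Δα/4 = −4337·(-0.024)/4 = 26.02 W m⁻².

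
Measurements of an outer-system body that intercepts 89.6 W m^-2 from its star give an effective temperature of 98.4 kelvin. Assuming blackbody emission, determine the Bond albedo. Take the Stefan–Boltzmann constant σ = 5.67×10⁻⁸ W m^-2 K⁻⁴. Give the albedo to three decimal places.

0.763

Rearranging the radiative balance, α = 1 − 4σT⁴/S.
σT⁴ = 5.316 W m^-2, so 4σT⁴ = 21.26 W m^-2.
Hence α = 1 − 21.26/89.60 = 0.7627.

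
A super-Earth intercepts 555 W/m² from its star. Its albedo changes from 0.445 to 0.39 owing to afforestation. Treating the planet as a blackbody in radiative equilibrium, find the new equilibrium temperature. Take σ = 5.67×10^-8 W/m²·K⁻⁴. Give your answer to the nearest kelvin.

197 kelvin

With the new albedo, S(1−α₂)/4 = 84.64 W/m², so T₂ = 196.6 K.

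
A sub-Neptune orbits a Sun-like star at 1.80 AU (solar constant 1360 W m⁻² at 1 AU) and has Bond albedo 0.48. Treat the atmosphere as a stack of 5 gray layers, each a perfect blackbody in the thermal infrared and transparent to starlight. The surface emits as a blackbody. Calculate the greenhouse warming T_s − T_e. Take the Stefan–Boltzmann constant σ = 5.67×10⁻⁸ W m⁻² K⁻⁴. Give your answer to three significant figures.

99.5 K

Flux at the orbit: S = 1360/(1.80)² = 419.8 W m⁻².
Top-of-atmosphere balance: σT_e⁴ = S(1−α)/4 = 54.57 W m⁻² → T_e = 176.1 K.
Surface: T_s = (6)^¼·T_e = 275.7 K.
Warming: T_s − T_e = 99.53 K.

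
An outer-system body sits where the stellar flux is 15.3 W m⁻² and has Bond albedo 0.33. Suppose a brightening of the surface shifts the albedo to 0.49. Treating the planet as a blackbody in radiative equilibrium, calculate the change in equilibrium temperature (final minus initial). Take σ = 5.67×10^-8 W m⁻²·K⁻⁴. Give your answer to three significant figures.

Initial: T₁ = [S(1−0.33)/(4σ)]^(1/4) = 81.99 K.
Final:   T₂ = [S(1−0.49)/(4σ)]^(1/4) = 76.59 K.
ΔT = T₂ − T₁ = -5.407 K.

-5.41 K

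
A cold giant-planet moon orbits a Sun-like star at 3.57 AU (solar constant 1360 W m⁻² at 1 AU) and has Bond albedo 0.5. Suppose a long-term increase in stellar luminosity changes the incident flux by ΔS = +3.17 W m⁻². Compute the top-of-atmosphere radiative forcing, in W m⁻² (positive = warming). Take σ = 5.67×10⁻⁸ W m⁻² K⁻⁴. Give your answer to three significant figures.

0.396 W m⁻²

Irradiance scales as 1/d², so S = 1360 W m⁻² × (1/3.57)² = 106.7 W m⁻².
Only a fraction (1−α) is absorbed and it's spread over 4πR², so ΔF = (1−α)ΔS/4 = 0.3962 W m⁻².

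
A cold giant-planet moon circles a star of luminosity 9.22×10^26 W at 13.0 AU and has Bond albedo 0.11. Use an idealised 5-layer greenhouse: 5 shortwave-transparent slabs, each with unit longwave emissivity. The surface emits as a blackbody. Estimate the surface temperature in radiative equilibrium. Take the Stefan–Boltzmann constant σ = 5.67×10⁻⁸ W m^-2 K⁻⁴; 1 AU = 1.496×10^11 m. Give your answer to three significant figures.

146 kelvin

Orbital distance: d = 13.0 AU = 1.945×10^12 m.
Flux at the orbit: S = L/(4πd²) = 9.22×10^26/(4π·(1.94×10^12)²) = 19.40 W m^-2.
Top-of-atmosphere balance: σT_e⁴ = S(1−α)/4 = 4.316 W m^-2 → T_e = 93.41 K.
With N = 5 opaque layers, T_s = (N+1)^(1/4)·T_e = 6^(1/4)·93.41 = 146.2 K.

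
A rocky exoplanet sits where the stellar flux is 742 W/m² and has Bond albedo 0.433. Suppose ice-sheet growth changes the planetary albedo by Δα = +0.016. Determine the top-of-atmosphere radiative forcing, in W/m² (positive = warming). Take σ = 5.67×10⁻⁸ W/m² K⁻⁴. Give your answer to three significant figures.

ΔF = −(S/4)Δα = −(742.0/4)×(+0.016) = -2.968 W/m².

-2.97 W/m²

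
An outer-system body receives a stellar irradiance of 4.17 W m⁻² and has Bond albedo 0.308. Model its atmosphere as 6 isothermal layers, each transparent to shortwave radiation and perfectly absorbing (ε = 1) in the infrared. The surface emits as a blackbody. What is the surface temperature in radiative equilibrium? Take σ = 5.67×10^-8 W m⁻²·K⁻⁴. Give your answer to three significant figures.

97.1 kelvin

Top-of-atmosphere balance: σT_e⁴ = S(1−α)/4 = 0.7214 W m⁻² → T_e = 59.72 K.
With N = 6 opaque layers, T_s = (N+1)^(1/4)·T_e = 7^(1/4)·59.72 = 97.15 K.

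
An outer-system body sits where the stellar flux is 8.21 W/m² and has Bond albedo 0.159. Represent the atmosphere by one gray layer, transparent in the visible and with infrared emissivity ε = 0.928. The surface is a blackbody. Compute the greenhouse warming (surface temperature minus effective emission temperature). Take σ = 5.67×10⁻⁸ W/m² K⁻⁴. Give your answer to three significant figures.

12.5 K

The planet radiates to space at T_e = [S(1−α)/(4σ)]^(1/4) = 74.28 K.
For a single slab of emissivity ε, T_s⁴ = 2T_e⁴/(2−ε); thus T_s = 74.28·(1.866)^(1/4) = 86.81 K.
The atmosphere warms the surface by 12.53 K.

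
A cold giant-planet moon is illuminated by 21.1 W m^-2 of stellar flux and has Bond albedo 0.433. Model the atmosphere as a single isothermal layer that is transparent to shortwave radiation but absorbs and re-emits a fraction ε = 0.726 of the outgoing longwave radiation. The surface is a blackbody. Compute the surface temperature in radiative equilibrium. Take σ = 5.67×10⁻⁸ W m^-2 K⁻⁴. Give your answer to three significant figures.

95.4 kelvin

The planet radiates to space at T_e = [S(1−α)/(4σ)]^(1/4) = 85.22 K.
For a single slab of emissivity ε, T_s⁴ = 2T_e⁴/(2−ε); thus T_s = 85.22·(1.57)^(1/4) = 95.39 K.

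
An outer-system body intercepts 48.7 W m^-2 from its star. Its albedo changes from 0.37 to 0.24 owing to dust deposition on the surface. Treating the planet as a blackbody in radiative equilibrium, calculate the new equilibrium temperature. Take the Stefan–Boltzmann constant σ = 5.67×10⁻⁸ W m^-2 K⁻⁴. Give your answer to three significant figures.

113 K

With the new albedo, S(1−α₂)/4 = 9.253 W m^-2, so T₂ = 113.0 K.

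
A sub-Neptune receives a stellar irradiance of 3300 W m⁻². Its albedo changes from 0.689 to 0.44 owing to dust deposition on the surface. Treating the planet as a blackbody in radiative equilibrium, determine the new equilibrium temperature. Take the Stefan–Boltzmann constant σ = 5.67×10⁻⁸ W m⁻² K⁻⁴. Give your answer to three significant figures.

New equilibrium: T₂ = [(1−0.44)·3300/(4σ)]^(1/4) = 300.4 K.

300 K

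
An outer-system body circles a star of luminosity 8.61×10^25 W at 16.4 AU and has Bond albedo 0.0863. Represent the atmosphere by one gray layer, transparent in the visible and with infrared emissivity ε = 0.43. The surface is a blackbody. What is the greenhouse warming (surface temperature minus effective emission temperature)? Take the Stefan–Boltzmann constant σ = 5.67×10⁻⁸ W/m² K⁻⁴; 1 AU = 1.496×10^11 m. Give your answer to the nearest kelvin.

d = 16.4 × 1.496×10^11 m = 2.453×10^12 m.
S = L/(4πd²) = 1.138 W/m².
The planet radiates to space at T_e = [S(1−α)/(4σ)]^(1/4) = 46.28 K.
For a single slab of emissivity ε, T_s⁴ = 2T_e⁴/(2−ε); thus T_s = 46.28·(1.274)^(1/4) = 49.16 K.
The atmosphere warms the surface by 2.887 K.

3 kelvin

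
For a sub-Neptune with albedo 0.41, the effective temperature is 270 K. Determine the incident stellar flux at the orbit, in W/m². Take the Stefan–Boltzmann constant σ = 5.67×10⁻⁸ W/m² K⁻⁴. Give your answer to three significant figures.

From S(1−α)/4 = σT⁴: S = 4σT⁴/(1−α).
The emitted flux is σT⁴ = 301.3 W/m².
So S = 4×301.3/(1−0.41) = 2043 W/m².

2040 W/m²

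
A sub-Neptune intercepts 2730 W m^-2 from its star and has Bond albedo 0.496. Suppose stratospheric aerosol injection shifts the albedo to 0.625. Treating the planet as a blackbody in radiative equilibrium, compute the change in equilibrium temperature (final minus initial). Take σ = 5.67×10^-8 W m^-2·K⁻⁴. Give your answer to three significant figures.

-19.9 K

Before: T₁ = [2730·0.504/(4σ)]^(1/4) = 279.1 K.
After:  T₂ = [2730·0.375/(4σ)]^(1/4) = 259.2 K.
Change: 259.2 − 279.1 = -19.88 K.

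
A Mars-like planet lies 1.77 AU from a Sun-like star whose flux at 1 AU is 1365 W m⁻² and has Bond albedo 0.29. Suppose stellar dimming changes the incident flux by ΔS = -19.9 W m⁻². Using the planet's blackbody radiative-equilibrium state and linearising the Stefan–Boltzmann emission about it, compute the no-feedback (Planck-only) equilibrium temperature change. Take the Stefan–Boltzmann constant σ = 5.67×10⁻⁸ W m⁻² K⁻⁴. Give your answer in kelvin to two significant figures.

-2.2 kelvin

Flux at the orbit: S = 1365/(1.77)² = 435.7 W m⁻².
The baseline emission temperature is T_e = 192.2 K.
ΔF = Δ[S(1−α)]/4 = (1−0.29)·-19.9/4 = -3.532 W m⁻².
Planck response: λ_P = 4σT_e³ = 4·5.67×10⁻⁸·(192.2)³ = 1.610 W m⁻²/K.
Hence the no-feedback warming is ΔF/(4σT_e³) = -2.19 K.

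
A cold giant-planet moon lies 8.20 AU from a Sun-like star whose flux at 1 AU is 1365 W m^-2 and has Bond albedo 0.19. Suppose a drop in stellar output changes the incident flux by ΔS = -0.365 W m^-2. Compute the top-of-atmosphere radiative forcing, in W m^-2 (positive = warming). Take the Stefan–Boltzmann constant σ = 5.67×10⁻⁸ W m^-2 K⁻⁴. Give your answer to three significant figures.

Irradiance scales as 1/d², so S = 1365 W m^-2 × (1/8.20)² = 20.30 W m^-2.
TOA radiative forcing: ΔF = (1−α)ΔS/4 = 0.81·(-0.365)/4 = -0.07391 W m^-2.

-0.0739 W m^-2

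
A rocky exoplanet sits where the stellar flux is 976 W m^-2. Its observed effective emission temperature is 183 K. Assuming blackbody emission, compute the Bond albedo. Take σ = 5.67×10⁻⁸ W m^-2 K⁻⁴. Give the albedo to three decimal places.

0.739

From σT⁴ = S(1−α)/4 we invert for α: 1−α = 4σT⁴/S.
4σT⁴ = 4·5.67×10⁻⁸·(183)⁴ = 254.4 W m^-2.
1−α = 254.4/976.0 = 0.2606, so α = 0.7394.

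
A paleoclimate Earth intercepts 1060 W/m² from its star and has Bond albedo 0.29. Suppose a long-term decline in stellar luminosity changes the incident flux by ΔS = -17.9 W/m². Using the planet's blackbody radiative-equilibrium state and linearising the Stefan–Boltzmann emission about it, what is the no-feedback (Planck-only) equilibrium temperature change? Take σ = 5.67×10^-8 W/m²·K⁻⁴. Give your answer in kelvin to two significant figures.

-1.0 K

The baseline emission temperature is T_e = 240.0 K.
TOA radiative forcing: ΔF = (1−α)ΔS/4 = 0.71·(-17.9)/4 = -3.177 W/m².
Linearising σT⁴ gives d(σT⁴)/dT = 4σT_e³ = 3.136 W/m² per K.
So ΔT₀ = -3.177/3.136 = -1.01 K.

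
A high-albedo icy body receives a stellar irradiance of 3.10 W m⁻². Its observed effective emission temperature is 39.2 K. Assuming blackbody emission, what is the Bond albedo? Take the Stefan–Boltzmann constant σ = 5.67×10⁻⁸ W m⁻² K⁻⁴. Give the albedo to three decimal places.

0.827

Rearranging the radiative balance, α = 1 − 4σT⁴/S.
4σT⁴ = 4·5.67×10⁻⁸·(39.2)⁴ = 0.5355 W m⁻².
1−α = 0.5355/3.100 = 0.1728, so α = 0.8272.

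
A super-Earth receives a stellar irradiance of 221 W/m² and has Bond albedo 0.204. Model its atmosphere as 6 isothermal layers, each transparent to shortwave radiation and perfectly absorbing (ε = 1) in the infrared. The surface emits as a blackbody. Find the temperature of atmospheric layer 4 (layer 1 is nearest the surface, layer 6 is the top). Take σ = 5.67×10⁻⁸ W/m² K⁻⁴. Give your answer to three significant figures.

220 K

The effective emission temperature is T_e = [S(1−α)/(4σ)]^¼ = 166.9 K.
In the N-layer model, layer k (counted from the surface) has T_k = (N+1−k)^(1/4)·T_e.
With k = 4: T_4 = (6+1−4)^¼·166.9 K = 219.6 K.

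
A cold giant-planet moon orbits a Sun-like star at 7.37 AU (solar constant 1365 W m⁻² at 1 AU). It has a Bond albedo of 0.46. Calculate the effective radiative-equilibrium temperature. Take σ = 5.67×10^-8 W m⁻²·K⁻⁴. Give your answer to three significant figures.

Irradiance scales as 1/d², so S = 1365 W m⁻² × (1/7.37)² = 25.13 W m⁻².
Absorbed flux (global mean): S(1−α)/4 = 25.13·0.54/4 = 3.393 W m⁻².
Balancing against σT⁴: T = (3.393/5.67×10⁻⁸)^(1/4) = 87.95 K.

88.0 kelvin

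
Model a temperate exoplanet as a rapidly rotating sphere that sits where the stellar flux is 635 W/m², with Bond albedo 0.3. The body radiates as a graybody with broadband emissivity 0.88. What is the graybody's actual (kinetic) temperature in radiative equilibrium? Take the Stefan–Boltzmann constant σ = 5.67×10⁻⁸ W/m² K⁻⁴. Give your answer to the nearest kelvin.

Absorbed flux (global mean): S(1−α)/4 = 635.0·0.7/4 = 111.1 W/m².
Equating to εσT⁴ with ε = 0.88: T = (111.1/0.88σ)^(1/4) = 217.2 K.

217 K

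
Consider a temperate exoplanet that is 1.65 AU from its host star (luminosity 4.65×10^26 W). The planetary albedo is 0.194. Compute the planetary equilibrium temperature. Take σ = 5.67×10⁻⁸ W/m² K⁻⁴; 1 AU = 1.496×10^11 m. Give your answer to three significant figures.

Orbital distance: d = 1.65 AU = 2.468×10^11 m.
S = L/(4πd²) = 607.3 W/m².
Absorbed flux (global mean): S(1−α)/4 = 607.3·0.806/4 = 122.4 W/m².
Set σT⁴ = 122.4 → T = (122.4/σ)^(1/4) = 215.5 K.

216 K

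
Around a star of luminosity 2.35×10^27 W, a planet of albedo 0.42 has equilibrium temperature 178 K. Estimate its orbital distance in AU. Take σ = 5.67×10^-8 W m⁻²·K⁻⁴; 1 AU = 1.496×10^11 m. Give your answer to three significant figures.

The flux needed for this T is 4σT⁴/(1−0.42) = 392.6 W m⁻².
Then d = [L/(4πS)]^(1/2) = 6.902×10^11 m, i.e. 4.614 AU.

4.61 AU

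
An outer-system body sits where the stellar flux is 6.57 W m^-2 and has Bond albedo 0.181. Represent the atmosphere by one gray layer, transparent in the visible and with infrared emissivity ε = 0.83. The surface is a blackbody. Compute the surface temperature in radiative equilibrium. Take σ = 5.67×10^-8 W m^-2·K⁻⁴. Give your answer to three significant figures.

79.8 kelvin

At the top of the atmosphere, σT_e⁴ = S(1−α)/4 = 1.345 W m^-2, giving T_e = 69.79 K.
The surface balance (absorbed SW + ε·downward IR = σT_s⁴) with T_a⁴ = T_s⁴/2 reduces to T_s = T_e·[2/(2−ε)]^¼ = 79.80 K.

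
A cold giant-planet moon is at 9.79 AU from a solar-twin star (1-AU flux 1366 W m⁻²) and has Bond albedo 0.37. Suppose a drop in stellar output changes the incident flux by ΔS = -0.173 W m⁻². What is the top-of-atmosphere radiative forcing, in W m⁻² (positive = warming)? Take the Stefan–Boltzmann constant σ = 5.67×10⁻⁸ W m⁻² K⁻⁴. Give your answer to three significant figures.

Irradiance scales as 1/d², so S = 1366 W m⁻² × (1/9.79)² = 14.25 W m⁻².
TOA radiative forcing: ΔF = (1−α)ΔS/4 = 0.63·(-0.173)/4 = -0.02725 W m⁻².

-0.0272 W m⁻²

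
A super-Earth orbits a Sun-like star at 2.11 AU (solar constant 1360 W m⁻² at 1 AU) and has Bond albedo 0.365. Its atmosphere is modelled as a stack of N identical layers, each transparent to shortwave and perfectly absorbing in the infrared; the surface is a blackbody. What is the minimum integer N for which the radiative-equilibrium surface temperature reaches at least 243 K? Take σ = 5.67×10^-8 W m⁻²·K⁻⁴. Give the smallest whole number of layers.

4

Flux at the orbit: S = 1360/(2.11)² = 305.5 W m⁻².
Top-of-atmosphere balance: σT_e⁴ = S(1−α)/4 = 48.49 W m⁻² → T_e = 171.0 K.
Since T_s⁴ = (N+1)T_e⁴, we need N ≥ (T_s/T_e)⁴ − 1 = 3.077.
Rounding up, N = 4.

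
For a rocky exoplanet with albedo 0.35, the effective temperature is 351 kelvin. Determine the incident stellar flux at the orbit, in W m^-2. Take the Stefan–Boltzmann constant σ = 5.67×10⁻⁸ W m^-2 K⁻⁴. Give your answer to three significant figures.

5300 W m^-2

From S(1−α)/4 = σT⁴: S = 4σT⁴/(1−α).
σT⁴ = 5.67×10⁻⁸·(351)⁴ = 860.6 W m^-2.
S = 4·860.6/0.65 = 5296 W m^-2.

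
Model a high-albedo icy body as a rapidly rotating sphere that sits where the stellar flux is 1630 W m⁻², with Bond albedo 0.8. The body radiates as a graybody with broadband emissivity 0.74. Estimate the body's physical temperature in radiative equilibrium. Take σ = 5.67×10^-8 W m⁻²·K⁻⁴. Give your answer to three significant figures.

Absorbed flux (global mean): S(1−α)/4 = 1630·0.2/4 = 81.50 W m⁻².
Radiative balance εσT⁴ = 81.50 gives T = [81.50/(0.74·σ)]^(1/4) = 209.9 K.

210 K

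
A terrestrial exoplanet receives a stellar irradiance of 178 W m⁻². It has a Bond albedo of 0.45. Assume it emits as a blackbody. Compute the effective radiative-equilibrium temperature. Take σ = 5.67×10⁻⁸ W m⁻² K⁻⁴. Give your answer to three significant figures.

Averaging over the sphere, the absorbed flux is S(1−α)/4 = 24.48 W m⁻².
In equilibrium σT⁴ equals this, so T = 144.1 K.

144 K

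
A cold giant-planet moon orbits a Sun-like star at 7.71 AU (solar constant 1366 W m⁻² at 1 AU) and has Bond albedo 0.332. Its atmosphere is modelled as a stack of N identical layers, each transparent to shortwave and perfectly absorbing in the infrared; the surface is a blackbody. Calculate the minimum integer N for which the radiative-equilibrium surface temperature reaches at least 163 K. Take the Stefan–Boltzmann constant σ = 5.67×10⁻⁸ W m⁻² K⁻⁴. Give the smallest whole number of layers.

Flux at the orbit: S = 1366/(7.71)² = 22.98 W m⁻².
The effective emission temperature is T_e = [S(1−α)/(4σ)]^¼ = 90.70 K.
Since T_s⁴ = (N+1)T_e⁴, we need N ≥ (T_s/T_e)⁴ − 1 = 9.430.
The minimum whole number is N = 10.

10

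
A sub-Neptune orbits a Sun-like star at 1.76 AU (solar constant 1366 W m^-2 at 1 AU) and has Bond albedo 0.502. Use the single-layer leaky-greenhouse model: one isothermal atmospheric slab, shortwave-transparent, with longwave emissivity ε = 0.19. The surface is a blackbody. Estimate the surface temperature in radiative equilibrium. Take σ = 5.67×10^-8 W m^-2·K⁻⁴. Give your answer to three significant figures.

181 K

Flux at the orbit: S = 1366/(1.76)² = 441.0 W m^-2.
Effective emission temperature (TOA balance): σT_e⁴ = S(1−α)/4 = 54.90 W m^-2 → T_e = 176.4 K.
Surface balance with a leaky layer gives σT_s⁴ = σT_e⁴·2/(2−ε), so T_s = T_e·[2/(2−0.19)]^(1/4) = 180.9 K.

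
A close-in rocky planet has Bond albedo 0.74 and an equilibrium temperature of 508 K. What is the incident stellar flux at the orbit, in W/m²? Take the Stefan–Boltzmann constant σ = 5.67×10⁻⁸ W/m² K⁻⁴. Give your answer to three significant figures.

58100 W/m²

Invert the energy balance for S: S = 4σT⁴/(1−α).
The emitted flux is σT⁴ = 3776 W/m².
S = 4·3776/0.26 = 58090 W/m².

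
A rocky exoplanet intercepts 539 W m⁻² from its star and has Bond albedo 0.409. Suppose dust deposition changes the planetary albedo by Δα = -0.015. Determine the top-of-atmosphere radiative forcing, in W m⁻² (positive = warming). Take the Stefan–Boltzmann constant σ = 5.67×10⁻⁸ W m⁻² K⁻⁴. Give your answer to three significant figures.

TOA radiative forcing: ΔF = −S·Δα/4 = −539.0·(-0.015)/4 = 2.021 W m⁻².

2.02 W m⁻²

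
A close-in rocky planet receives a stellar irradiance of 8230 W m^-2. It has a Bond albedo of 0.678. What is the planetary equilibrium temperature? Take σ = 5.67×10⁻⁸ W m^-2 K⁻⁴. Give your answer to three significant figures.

329 kelvin

Averaging over the sphere, the absorbed flux is S(1−α)/4 = 662.5 W m^-2.
Balancing against σT⁴: T = (662.5/5.67×10⁻⁸)^(1/4) = 328.8 K.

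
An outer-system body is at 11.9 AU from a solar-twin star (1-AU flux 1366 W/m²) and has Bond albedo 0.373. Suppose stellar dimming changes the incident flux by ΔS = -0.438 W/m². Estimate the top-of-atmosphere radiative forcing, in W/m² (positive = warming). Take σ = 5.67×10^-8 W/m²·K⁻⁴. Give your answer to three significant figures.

-0.0687 W/m²

Flux at the orbit: S = 1366/(11.9)² = 9.646 W/m².
ΔF = Δ[S(1−α)]/4 = (1−0.373)·-0.438/4 = -0.06866 W/m².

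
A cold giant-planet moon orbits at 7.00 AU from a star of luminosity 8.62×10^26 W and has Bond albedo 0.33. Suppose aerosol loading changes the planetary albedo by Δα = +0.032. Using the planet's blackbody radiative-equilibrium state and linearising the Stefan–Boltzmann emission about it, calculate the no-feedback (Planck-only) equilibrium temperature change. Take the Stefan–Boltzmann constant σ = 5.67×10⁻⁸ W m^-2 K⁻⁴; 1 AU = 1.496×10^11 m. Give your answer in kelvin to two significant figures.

-1.4 kelvin

d = 7.00 × 1.496×10^11 m = 1.047×10^12 m.
Spreading L over a sphere of radius d: S = 8.62×10^26/(4π·1.05×10^12²) = 62.55 W m^-2.
The baseline emission temperature is T_e = 116.6 K.
The change in absorbed flux is Δ[S(1−α)/4] = −SΔα/4 = -0.5004 W m^-2.
Planck response: λ_P = 4σT_e³ = 4·5.67×10⁻⁸·(116.6)³ = 0.3595 W m^-2/K.
So ΔT₀ = -0.5004/0.3595 = -1.39 K.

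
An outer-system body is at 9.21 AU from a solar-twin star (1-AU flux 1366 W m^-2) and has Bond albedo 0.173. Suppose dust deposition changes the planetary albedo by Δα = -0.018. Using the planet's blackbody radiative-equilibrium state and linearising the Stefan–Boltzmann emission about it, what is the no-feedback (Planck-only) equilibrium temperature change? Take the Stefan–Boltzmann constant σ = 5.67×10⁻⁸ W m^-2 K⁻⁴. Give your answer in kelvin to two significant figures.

0.48 K

Flux at the orbit: S = 1366/(9.21)² = 16.10 W m^-2.
Reference equilibrium: T_e = [S(1−α)/(4σ)]^(1/4) = 87.54 K.
ΔF = −(S/4)Δα = −(16.10/4)×(-0.018) = 0.07247 W m^-2.
The Planck feedback parameter is 4σT_e³ = 0.1521 W m^-2/K.
ΔT₀ = ΔF/λ_P = 0.07247/0.1521 = 0.476 K.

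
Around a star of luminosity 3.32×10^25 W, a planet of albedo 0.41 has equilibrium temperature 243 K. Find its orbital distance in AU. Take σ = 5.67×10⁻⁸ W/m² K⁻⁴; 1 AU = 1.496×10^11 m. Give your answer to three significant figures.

0.297 AU

The flux needed for this T is 4σT⁴/(1−0.41) = 1340 W/m².
S = L/(4πd²) → d = √(L/4πS) = √(3.32×10^25/(4π·1340)) = 4.440×10^10 m = 0.2968 AU.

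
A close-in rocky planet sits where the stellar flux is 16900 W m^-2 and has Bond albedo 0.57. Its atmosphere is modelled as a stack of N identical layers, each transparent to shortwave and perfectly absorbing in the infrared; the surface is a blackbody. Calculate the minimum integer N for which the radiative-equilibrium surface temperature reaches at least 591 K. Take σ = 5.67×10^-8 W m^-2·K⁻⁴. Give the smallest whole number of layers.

Top-of-atmosphere balance: σT_e⁴ = S(1−α)/4 = 1817 W m^-2 → T_e = 423.1 K.
Since T_s⁴ = (N+1)T_e⁴, we need N ≥ (T_s/T_e)⁴ − 1 = 2.807.
The minimum whole number is N = 3.

3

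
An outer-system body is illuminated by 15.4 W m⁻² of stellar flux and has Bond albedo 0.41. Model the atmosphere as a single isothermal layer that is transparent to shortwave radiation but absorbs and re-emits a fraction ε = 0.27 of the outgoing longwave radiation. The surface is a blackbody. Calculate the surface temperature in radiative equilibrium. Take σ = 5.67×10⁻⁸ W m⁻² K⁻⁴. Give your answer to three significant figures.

The planet radiates to space at T_e = [S(1−α)/(4σ)]^(1/4) = 79.56 K.
Surface balance with a leaky layer gives σT_s⁴ = σT_e⁴·2/(2−ε), so T_s = T_e·[2/(2−0.27)]^(1/4) = 82.50 K.

82.5 K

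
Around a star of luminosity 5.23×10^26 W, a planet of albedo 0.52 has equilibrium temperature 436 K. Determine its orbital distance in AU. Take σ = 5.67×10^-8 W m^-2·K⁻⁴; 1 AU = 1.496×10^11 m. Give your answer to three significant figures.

Required flux: S = 4σT⁴/(1−α) = 17070 W m^-2.
S = L/(4πd²) → d = √(L/4πS) = √(5.23×10^26/(4π·17070)) = 4.937×10^10 m = 0.3300 AU.

0.330 AU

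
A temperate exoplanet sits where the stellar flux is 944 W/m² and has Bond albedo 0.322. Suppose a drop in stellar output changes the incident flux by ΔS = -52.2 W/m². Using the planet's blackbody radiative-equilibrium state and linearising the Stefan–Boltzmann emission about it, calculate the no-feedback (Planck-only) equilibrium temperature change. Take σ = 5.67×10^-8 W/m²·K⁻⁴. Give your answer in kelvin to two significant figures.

-3.2 kelvin

Unperturbed T_e = [944.0·(1−0.322)/(4σ)]^¼ = 230.5 K.
ΔF = Δ[S(1−α)]/4 = (1−0.322)·-52.2/4 = -8.848 W/m².
Linearising σT⁴ gives d(σT⁴)/dT = 4σT_e³ = 2.777 W/m² per K.
Hence the no-feedback warming is ΔF/(4σT_e³) = -3.19 K.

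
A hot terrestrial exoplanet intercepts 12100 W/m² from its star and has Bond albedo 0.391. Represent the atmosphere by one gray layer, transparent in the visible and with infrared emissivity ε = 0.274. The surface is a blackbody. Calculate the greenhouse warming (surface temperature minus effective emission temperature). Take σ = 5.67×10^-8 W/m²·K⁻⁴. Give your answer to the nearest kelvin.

Effective emission temperature (TOA balance): σT_e⁴ = S(1−α)/4 = 1842 W/m² → T_e = 424.6 K.
Surface balance with a leaky layer gives σT_s⁴ = σT_e⁴·2/(2−ε), so T_s = T_e·[2/(2−0.274)]^(1/4) = 440.5 K.
Greenhouse warming: T_s − T_e = 15.93 K.

16 K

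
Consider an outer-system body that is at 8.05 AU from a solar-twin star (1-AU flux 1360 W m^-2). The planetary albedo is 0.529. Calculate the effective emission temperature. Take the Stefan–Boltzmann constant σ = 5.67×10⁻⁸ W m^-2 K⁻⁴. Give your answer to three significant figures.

Irradiance scales as 1/d², so S = 1360 W m^-2 × (1/8.05)² = 20.99 W m^-2.
The planet absorbs (1−α)S over its disc πR² and re-emits over 4πR², so the mean absorbed flux is (1−0.529)·20.99/4 = 2.471 W m^-2.
Balancing against σT⁴: T = (2.471/5.67×10⁻⁸)^(1/4) = 81.25 K.

81.3 kelvin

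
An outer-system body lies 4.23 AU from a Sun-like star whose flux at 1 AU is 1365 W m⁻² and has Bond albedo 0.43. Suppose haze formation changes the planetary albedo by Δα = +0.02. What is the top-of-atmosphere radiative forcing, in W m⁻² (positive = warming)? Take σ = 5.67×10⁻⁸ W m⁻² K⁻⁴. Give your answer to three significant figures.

-0.381 W m⁻²

Irradiance scales as 1/d², so S = 1365 W m⁻² × (1/4.23)² = 76.29 W m⁻².
TOA radiative forcing: ΔF = −S·Δα/4 = −76.29·(+0.02)/4 = -0.3814 W m⁻².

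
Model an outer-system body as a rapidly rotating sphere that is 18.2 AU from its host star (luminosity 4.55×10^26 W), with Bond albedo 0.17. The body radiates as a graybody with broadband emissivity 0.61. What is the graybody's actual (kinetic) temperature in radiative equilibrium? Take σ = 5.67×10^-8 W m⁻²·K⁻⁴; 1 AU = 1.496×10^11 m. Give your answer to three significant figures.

73.6 kelvin

Orbital distance: d = 18.2 AU = 2.723×10^12 m.
Spreading L over a sphere of radius d: S = 4.55×10^26/(4π·2.72×10^12²) = 4.884 W m⁻².
Absorbed flux (global mean): S(1−α)/4 = 4.884·0.83/4 = 1.013 W m⁻².
Equating to εσT⁴ with ε = 0.61: T = (1.013/0.61σ)^(1/4) = 73.57 K.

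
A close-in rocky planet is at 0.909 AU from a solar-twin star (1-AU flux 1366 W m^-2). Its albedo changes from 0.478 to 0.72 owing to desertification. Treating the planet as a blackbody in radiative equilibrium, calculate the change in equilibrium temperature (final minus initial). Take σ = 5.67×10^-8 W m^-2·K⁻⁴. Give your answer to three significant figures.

-35.8 K

Flux at the orbit: S = 1366/(0.909)² = 1653 W m^-2.
With α = 0.478, T₁ = 248.4 K.
After:  T₂ = [1653·0.28/(4σ)]^(1/4) = 212.5 K.
ΔT = T₂ − T₁ = -35.81 K.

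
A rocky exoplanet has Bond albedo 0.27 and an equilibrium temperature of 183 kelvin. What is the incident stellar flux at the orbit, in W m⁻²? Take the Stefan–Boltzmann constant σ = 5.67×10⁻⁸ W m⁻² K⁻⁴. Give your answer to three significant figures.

Invert the energy balance for S: S = 4σT⁴/(1−α).
The emitted flux is σT⁴ = 63.59 W m⁻².
S = 4·63.59/0.73 = 348.4 W m⁻².

348 W m⁻²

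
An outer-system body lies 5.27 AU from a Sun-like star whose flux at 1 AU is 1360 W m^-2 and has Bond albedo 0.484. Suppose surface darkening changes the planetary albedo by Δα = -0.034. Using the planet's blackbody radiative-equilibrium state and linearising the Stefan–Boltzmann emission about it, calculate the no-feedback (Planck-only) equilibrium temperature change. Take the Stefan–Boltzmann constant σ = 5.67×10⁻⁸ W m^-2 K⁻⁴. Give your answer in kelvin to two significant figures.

1.7 K

Irradiance scales as 1/d², so S = 1360 W m^-2 × (1/5.27)² = 48.97 W m^-2.
The baseline emission temperature is T_e = 102.7 K.
TOA radiative forcing: ΔF = −S·Δα/4 = −48.97·(-0.034)/4 = 0.4162 W m^-2.
The Planck feedback parameter is 4σT_e³ = 0.2459 W m^-2/K.
Hence the no-feedback warming is ΔF/(4σT_e³) = 1.69 K.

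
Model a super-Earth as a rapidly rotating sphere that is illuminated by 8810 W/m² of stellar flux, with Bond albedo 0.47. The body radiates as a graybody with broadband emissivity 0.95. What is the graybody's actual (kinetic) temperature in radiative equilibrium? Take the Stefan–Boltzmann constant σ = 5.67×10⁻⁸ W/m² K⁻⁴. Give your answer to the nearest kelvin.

Averaging over the sphere, the absorbed flux is S(1−α)/4 = 1167 W/m².
Equating to εσT⁴ with ε = 0.95: T = (1167/0.95σ)^(1/4) = 383.7 K.

384 K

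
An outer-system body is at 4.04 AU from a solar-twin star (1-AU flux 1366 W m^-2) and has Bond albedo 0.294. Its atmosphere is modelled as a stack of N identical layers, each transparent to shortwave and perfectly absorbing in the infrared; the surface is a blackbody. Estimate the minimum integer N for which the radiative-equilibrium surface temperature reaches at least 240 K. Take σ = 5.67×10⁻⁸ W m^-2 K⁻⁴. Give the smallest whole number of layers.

By the inverse-square law, S = 1366/4.04² = 83.69 W m^-2.
Top-of-atmosphere balance: σT_e⁴ = S(1−α)/4 = 14.77 W m^-2 → T_e = 127.0 K.
Since T_s⁴ = (N+1)T_e⁴, we need N ≥ (T_s/T_e)⁴ − 1 = 11.735.
Rounding up, N = 12.

12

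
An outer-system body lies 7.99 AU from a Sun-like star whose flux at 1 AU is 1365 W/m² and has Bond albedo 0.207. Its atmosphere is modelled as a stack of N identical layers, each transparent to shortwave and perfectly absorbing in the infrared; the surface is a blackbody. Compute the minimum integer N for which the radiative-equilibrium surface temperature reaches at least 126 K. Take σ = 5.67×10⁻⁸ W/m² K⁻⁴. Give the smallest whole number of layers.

3

By the inverse-square law, S = 1365/7.99² = 21.38 W/m².
OLR = S(1−α)/4 = 4.239 W/m²; the top layer radiates at T_e = 92.99 K.
T_s = (N+1)^(1/4)·T_e ≥ 126 K requires N+1 ≥ (T_s/T_e)⁴ = (126/92.99)⁴ = 3.371.
So N ≥ 2.371; the smallest integer is N = 3.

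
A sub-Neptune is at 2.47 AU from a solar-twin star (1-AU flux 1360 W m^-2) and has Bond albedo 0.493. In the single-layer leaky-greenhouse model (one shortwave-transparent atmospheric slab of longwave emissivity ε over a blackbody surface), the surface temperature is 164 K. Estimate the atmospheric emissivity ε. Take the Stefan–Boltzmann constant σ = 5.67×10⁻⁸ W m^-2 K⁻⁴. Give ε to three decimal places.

Flux at the orbit: S = 1360/(2.47)² = 222.9 W m^-2.
TOA balance gives T_e = 149.4 K.
Since (2−ε)/2 = (T_e/T_s)⁴ = 0.6889, ε = 0.6223.

0.622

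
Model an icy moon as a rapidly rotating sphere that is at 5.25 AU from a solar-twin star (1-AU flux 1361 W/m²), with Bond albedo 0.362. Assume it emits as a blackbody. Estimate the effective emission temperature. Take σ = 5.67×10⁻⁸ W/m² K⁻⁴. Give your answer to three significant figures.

109 K

By the inverse-square law, S = 1361/5.25² = 49.38 W/m².
Absorbed flux (global mean): S(1−α)/4 = 49.38·0.638/4 = 7.876 W/m².
Set σT⁴ = 7.876 → T = (7.876/σ)^(1/4) = 108.6 K.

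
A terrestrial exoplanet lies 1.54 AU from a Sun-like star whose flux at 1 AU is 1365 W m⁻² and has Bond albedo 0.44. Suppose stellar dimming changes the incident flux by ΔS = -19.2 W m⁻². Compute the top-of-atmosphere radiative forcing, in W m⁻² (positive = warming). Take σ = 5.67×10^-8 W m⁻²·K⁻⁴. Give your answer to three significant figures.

By the inverse-square law, S = 1365/1.54² = 575.6 W m⁻².
Only a fraction (1−α) is absorbed and it's spread over 4πR², so ΔF = (1−α)ΔS/4 = -2.688 W m⁻².

-2.69 W m⁻²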